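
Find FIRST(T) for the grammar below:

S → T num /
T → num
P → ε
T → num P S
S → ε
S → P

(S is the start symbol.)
{ 'num' }

From T → num:
  - num is a terminal: add 'num' and stop
From T → num P S:
  - num is a terminal: add 'num' and stop

Collecting: FIRST(T) = { 'num' }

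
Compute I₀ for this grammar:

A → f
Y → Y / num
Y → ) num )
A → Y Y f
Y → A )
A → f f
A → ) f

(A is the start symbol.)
First, augment the grammar with A' → A
I₀ = CLOSURE({ [A' → . A] }):
  [A' → . A] has the dot before A: add [A → . f], [A → . Y Y f], [A → . f f], [A → . ) f]
  [A → . Y Y f] has the dot before Y: add [Y → . Y / num], [Y → . ) num )], [Y → . A )]
No further items can be added.

I₀ = { [A → . ) f], [A → . Y Y f], [A → . f f], [A → . f], [A' → . A], [Y → . ) num )], [Y → . A )], [Y → . Y / num] }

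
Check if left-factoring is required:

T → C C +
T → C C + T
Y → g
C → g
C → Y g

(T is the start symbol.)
Left-factoring is needed when two productions for the same non-terminal
share a common prefix on the right-hand side.

Productions for T:
  T → C C +
  T → C C + T
Productions for C:
  C → g
  C → Y g

Found common prefix 'C C +' in productions for T

Answer: Yes, T has productions with common prefix 'C C +'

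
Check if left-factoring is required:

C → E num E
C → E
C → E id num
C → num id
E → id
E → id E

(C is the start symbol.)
Yes, C has productions with common prefix 'E'; E has productions with common prefix 'id'

Left-factoring is needed when two productions for the same non-terminal
share a common prefix on the right-hand side.

Productions for C:
  C → E num E
  C → E
  C → E id num
  C → num id
Productions for E:
  E → id
  E → id E

Found common prefix 'E' in productions for C
Found common prefix 'id' in productions for E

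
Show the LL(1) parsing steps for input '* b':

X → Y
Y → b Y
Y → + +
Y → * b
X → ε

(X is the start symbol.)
LL(1) parsing maintains a stack (initially the start symbol over $) and the input. At each step: if the stack top is a terminal, match it against the current input token; if it is a non-terminal N, replace it with the RHS of M[N, lookahead] (the unique production whose predict set contains the lookahead).

Stack is shown with the top on the left.

Stack  Input  Action
--------------------
X $    * b $  output X → Y
Y $    * b $  output Y → * b
* b $  * b $  match '*'
b $    b $    match 'b'
$      $      accept

The string is accepted.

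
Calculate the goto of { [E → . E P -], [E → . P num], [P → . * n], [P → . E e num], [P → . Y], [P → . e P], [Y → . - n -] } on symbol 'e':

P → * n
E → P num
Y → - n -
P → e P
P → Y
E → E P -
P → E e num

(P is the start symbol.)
GOTO(I, 'e') = CLOSURE({ [A → αX.β] : [A → α.Xβ] ∈ I, X = 'e' })

Items with dot before 'e', with the dot advanced:
  [P → . e P] → [P → e . P]
Closure of the advanced items:
  [P → e . P] has the dot before P: add [P → . * n], [P → . e P], [P → . Y], [P → . E e num]
  [P → . Y] has the dot before Y: add [Y → . - n -]
  [P → . E e num] has the dot before E: add [E → . P num], [E → . E P -]

GOTO = { [E → . E P -], [E → . P num], [P → . * n], [P → . E e num], [P → . Y], [P → . e P], [P → e . P], [Y → . - n -] }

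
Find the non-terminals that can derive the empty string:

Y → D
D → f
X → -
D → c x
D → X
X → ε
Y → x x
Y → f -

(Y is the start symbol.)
{ 'D', 'X', 'Y' }

ε-productions: X → ε
So X is immediately nullable.
D → X: every symbol on the right is nullable, so D is nullable too.
Y → D: every symbol on the right is nullable, so Y is nullable too.
Every non-terminal is now nullable.
Nullable = { 'D', 'X', 'Y' }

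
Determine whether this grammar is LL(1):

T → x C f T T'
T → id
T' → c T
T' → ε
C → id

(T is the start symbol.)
A grammar is LL(1) if for each non-terminal N with multiple productions, the predict sets of those productions are pairwise disjoint, where PREDICT(N → α) = (FIRST(α) \ {ε}) ∪ (FOLLOW(N) if α ⇒* ε).

Relevant sets:
  FOLLOW(T') = { $, 'c' }

For T:
  PREDICT(T → x C f T T') = { 'x' }
  PREDICT(T → id) = { 'id' }
For T':
  PREDICT(T' → c T) = { 'c' }
  PREDICT(T' → ε) = { $, 'c' }
C has a single production, so nothing to check there.

Conflict found: Predict set conflict for T': { 'c' }
The grammar is NOT LL(1).

Answer: No. Predict set conflict for T': { 'c' }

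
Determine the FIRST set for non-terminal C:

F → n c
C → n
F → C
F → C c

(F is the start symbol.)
From C → n:
  - n is a terminal: add 'n' and stop

Collecting: FIRST(C) = { 'n' }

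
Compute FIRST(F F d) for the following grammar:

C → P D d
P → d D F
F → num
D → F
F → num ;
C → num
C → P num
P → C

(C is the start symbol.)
{ 'num' }

FIRST sets of the non-terminals involved (from the grammar, by fixed-point iteration):
  FIRST(F) = { 'num' }

To compute FIRST(F F d), process the symbols left to right:
Symbol F is a non-terminal. Add FIRST(F) \ {ε} = { 'num' }
F is not nullable (ε ∉ FIRST(F)), so stop here.
FIRST(F F d) = { 'num' }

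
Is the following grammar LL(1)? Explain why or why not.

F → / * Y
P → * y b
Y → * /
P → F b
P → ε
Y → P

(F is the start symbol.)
No. Predict set conflict for Y: { '*' }

A grammar is LL(1) if for each non-terminal N with multiple productions, the predict sets of those productions are pairwise disjoint, where PREDICT(N → α) = (FIRST(α) \ {ε}) ∪ (FOLLOW(N) if α ⇒* ε).

Relevant sets:
  FIRST(F) = { '/' }
  FIRST(P) = { '*', '/', ε }
  FOLLOW(P) = { $, 'b' }
  FOLLOW(Y) = { $, 'b' }

For P:
  PREDICT(P → '*' y b) = { '*' }
  PREDICT(P → F b) = { '/' }
  PREDICT(P → ε) = { $, 'b' }
For Y:
  PREDICT(Y → '*' '/') = { '*' }
  PREDICT(Y → P) = { $, '*', '/', 'b' }
F has a single production, so nothing to check there.

Conflict found: Predict set conflict for Y: { '*' }
The grammar is NOT LL(1).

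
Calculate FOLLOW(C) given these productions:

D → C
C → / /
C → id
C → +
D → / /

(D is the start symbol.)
{ $ }

To compute FOLLOW(C), find every occurrence of C on a right-hand side N → α C β: add FIRST(β) \ {ε}, and if β is empty or nullable also add FOLLOW(N). Iterate to a fixed point.

In D → C: C is at the end, add FOLLOW(D)

The FOLLOW sets referred to above (computed the same way, to a fixed point):
  FOLLOW(D) = { $ }

Taking the union: FOLLOW(C) = { $ }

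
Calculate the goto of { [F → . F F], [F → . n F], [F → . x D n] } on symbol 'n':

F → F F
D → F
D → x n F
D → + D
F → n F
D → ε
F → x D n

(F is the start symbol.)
{ [F → . F F], [F → . n F], [F → . x D n], [F → n . F] }

GOTO(I, 'n') = CLOSURE({ [A → αX.β] : [A → α.Xβ] ∈ I, X = 'n' })

Items with dot before 'n', with the dot advanced:
  [F → . n F] → [F → n . F]
Closure of the advanced items:
  [F → n . F] has the dot before F: add [F → . F F], [F → . n F], [F → . x D n]

GOTO = { [F → . F F], [F → . n F], [F → . x D n], [F → n . F] }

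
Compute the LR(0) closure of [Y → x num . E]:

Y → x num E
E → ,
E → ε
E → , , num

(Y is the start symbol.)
{ [E → . , , num], [E → . ,], [E → .], [Y → x num . E] }

Start with: [Y → x num . E]
  [Y → x num . E] has the dot before E: add [E → . ,], [E → .], [E → . , , num]
No further items can be added.

CLOSURE = { [E → . , , num], [E → . ,], [E → .], [Y → x num . E] }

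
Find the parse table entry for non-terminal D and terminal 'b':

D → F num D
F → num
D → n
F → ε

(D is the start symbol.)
To find M[D, 'b'], we find productions for D where 'b' is in the predict set (PREDICT(N → α) = (FIRST(α) \ {ε}) ∪ (FOLLOW(N) if α ⇒* ε)).

Relevant sets:
  FIRST(F) = { 'num', ε }

D → F num D: PREDICT = { 'num' }
D → n: PREDICT = { 'n' }

M[D, 'b'] is empty (no production applies)

Answer: Empty (error entry)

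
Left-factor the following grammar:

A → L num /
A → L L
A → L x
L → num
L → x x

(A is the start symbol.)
A → L A'
A' → num /
A' → L
A' → x
L → num
L → x x

Left-factoring transforms A → αβ₁ | αβ₂ into A → αA' and A' → β₁ | β₂
(α is the longest common prefix among the alternatives). Repeat until
no nonterminal has two alternatives with a common prefix.

Round 1: A has alternatives sharing prefix 'L'. Introduce A': A → L A'
  Add: A' → num /
  Add: A' → L
  Add: A' → x

No remaining common prefixes — done.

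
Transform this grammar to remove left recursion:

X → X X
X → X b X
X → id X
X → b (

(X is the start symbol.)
X → id X X'
X → b ( X'
X' → X X'
X' → b X X'
X' → ε

X is directly left-recursive. The standard transformation for
  A → A α₁ | ... | A α_m | β₁ | ... | β_n
is
  A  → β₁ A' | ... | β_n A'
  A' → α₁ A' | ... | α_m A' | ε

X → id X becomes X → id X X'
X → b ( becomes X → b ( X'
X → X X becomes X' → X X'
X → X b X becomes X' → b X X'
Add X' → ε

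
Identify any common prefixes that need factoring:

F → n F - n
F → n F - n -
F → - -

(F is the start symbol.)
Left-factoring is needed when two productions for the same non-terminal
share a common prefix on the right-hand side.

Productions for F:
  F → n F - n
  F → n F - n -
  F → - -

Found common prefix 'n F - n' in productions for F

Answer: Yes, F has productions with common prefix 'n F - n'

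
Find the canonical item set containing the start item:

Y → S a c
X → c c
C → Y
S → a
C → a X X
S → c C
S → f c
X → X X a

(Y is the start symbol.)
{ [S → . a], [S → . c C], [S → . f c], [Y → . S a c], [Y' → . Y] }

First, augment the grammar with Y' → Y
I₀ = CLOSURE({ [Y' → . Y] }):
  [Y' → . Y] has the dot before Y: add [Y → . S a c]
  [Y → . S a c] has the dot before S: add [S → . a], [S → . c C], [S → . f c]
No further items can be added.

I₀ = { [S → . a], [S → . c C], [S → . f c], [Y → . S a c], [Y' → . Y] }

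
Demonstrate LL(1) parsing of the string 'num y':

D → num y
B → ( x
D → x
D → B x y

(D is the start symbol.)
Stack is shown with the top on the left.

Stack    Input    Action
------------------------
D $      num y $  output D → num y
num y $  num y $  match 'num'
y $      y $      match 'y'
$        $        accept

The string is accepted.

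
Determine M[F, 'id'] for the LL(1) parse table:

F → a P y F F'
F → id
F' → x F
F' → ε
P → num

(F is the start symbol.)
To find M[F, 'id'], we find productions for F where 'id' is in the predict set (PREDICT(N → α) = (FIRST(α) \ {ε}) ∪ (FOLLOW(N) if α ⇒* ε)).

F → a P y F F': PREDICT = { 'a' }
F → id: PREDICT = { 'id' }
  'id' is in predict set, so this production goes in M[F, 'id']

M[F, 'id'] = F → id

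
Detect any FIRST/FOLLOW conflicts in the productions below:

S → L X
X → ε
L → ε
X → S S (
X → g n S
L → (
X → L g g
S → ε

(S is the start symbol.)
Nullable non-terminals: L, S, X.
FIRST sets used below: FIRST(L) = { '(', ε }, FIRST(X) = { '(', 'g', ε }, FIRST(S) = { '(', 'g', ε }

L: nullable alternative(s) L → ε; FOLLOW(L) = { $, '(', 'g' }
  L → ε: FIRST \ {ε} = { } — this is the only nullable alternative, skip
  L → (: FIRST \ {ε} = { '(' } — overlaps FOLLOW(L) on { '(' }: CONFLICT

S: nullable alternative(s) S → L X, S → ε; FOLLOW(S) = { $, '(', 'g' }
  S → L X: FIRST \ {ε} = { '(', 'g' } — overlaps FOLLOW(S) on { '(', 'g' }: CONFLICT
  S → ε: FIRST \ {ε} = { } — disjoint from FOLLOW(S)

X: nullable alternative(s) X → ε; FOLLOW(X) = { $, '(', 'g' }
  X → ε: FIRST \ {ε} = { } — this is the only nullable alternative, skip
  X → S S (: FIRST \ {ε} = { '(', 'g' } — overlaps FOLLOW(X) on { '(', 'g' }: CONFLICT
  X → g n S: FIRST \ {ε} = { 'g' } — overlaps FOLLOW(X) on { 'g' }: CONFLICT
  X → L g g: FIRST \ {ε} = { '(', 'g' } — overlaps FOLLOW(X) on { '(', 'g' }: CONFLICT

So the grammar has 5 FIRST/FOLLOW conflicts (marked CONFLICT above).

Answer: Yes. S → L X with FOLLOW(S) on { '(', 'g' }; X → S S '(' with FOLLOW(X) on { '(', 'g' }; X → g n S with FOLLOW(X) on { 'g' }; X → L g g with FOLLOW(X) on { '(', 'g' }; L → '(' with FOLLOW(L) on { '(' }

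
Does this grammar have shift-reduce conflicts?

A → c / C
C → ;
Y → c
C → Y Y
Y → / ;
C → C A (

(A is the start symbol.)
Augment with A' → A and build the canonical LR(0) collection (I0 = CLOSURE({[A' → . A]}), then GOTO on every symbol after a dot until no new states appear). It has 13 states:
  I0: { [A → . c / C], [A' → . A] }  — shift
  I1: { [A' → A .] }  — accept
  I2: { [A → c . / C] }  — shift
  I3: { [A → c / . C], [C → . ;], [C → . C A (], [C → . Y Y], [Y → . / ;], [Y → . c] }  — shift
  I4: { [Y → / . ;] }  — shift
  I5: { [C → ; .] }  — reduce
  I6: { [A → . c / C], [A → c / C .], [C → C . A (] }  — shift, reduce
  I7: { [C → Y . Y], [Y → . / ;], [Y → . c] }  — shift
  I8: { [Y → c .] }  — reduce
  I9: { [C → Y Y .] }  — reduce
  I10: { [C → C A . (] }  — shift
  I11: { [C → C A ( .] }  — reduce
  I12: { [Y → / ; .] }  — reduce

I6 contains reduce item [A → c / C .] and shift item [A → . c / C] — shift-reduce conflict.

Answer: Yes — I6: [A → c / C .] vs [A → . c / C]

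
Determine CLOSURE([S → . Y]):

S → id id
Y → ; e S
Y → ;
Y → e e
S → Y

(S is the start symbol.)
{ [S → . Y], [Y → . ; e S], [Y → . ;], [Y → . e e] }

To compute CLOSURE, for each item [A → α.Bβ] where B is a non-terminal, add [B → .γ] for all productions B → γ; repeat for the newly added items until nothing changes.

Start with: [S → . Y]
  [S → . Y] has the dot before Y: add [Y → . ; e S], [Y → . ;], [Y → . e e]
No further items can be added.

CLOSURE = { [S → . Y], [Y → . ; e S], [Y → . ;], [Y → . e e] }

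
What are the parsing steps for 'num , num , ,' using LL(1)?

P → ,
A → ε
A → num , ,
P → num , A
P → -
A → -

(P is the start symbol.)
Stack is shown with the top on the left.

Stack      Input            Action
----------------------------------
P $        num , num , , $  output P → num , A
num , A $  num , num , , $  match 'num'
, A $      , num , , $      match ','
A $        num , , $        output A → num , ,
num , , $  num , , $        match 'num'
, , $      , , $            match ','
, $        , $              match ','
$          $                accept

The string is accepted.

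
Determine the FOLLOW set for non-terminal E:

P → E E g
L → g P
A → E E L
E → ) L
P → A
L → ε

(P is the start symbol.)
In P → E E g: E is followed by E g, add FIRST(E g) \ {ε} = { ')' }
In P → E E g: E is followed by g, add FIRST(g) \ {ε} = { 'g' }
In A → E E L: E is followed by E L, add FIRST(E L) \ {ε} = { ')' }
In A → E E L: E is followed by L, add FIRST(L) \ {ε} = { 'g' }
  L is nullable, so also add FOLLOW(A)

The FOLLOW sets referred to above (computed the same way, to a fixed point):
  FOLLOW(A) = { $, ')', 'g' }

Taking the union: FOLLOW(E) = { $, ')', 'g' }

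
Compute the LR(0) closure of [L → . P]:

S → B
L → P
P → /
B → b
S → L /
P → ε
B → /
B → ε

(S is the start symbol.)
{ [L → . P], [P → . /], [P → .] }

To compute CLOSURE, for each item [A → α.Bβ] where B is a non-terminal, add [B → .γ] for all productions B → γ; repeat for the newly added items until nothing changes.

Start with: [L → . P]
  [L → . P] has the dot before P: add [P → . /], [P → .]
No further items can be added.

CLOSURE = { [L → . P], [P → . /], [P → .] }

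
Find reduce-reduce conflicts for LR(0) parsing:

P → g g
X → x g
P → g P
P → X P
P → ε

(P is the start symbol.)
Yes — I7: [P → .] vs [P → g g .]

A reduce-reduce conflict occurs when an LR(0) state has two complete items [A → α .] and [B → β .] — both call for a reduction, and with no lookahead the parser cannot choose between them.

Augment with P' → P and build the canonical LR(0) collection (I0 = CLOSURE({[P' → . P]}), then GOTO on every symbol after a dot until no new states appear). It has 9 states:
  I0: { [P → . X P], [P → . g P], [P → . g g], [P → .], [P' → . P], [X → . x g] }  — shift, reduce
  I1: { [P' → P .] }  — accept
  I2: { [P → . X P], [P → . g P], [P → . g g], [P → .], [P → X . P], [X → . x g] }  — shift, reduce
  I3: { [P → . X P], [P → . g P], [P → . g g], [P → .], [P → g . P], [P → g . g], [X → . x g] }  — shift, reduce
  I4: { [X → x . g] }  — shift
  I5: { [X → x g .] }  — reduce
  I6: { [P → g P .] }  — reduce
  I7: { [P → . X P], [P → . g P], [P → . g g], [P → .], [P → g . P], [P → g . g], [P → g g .], [X → . x g] }  — shift, 2 reduces
  I8: { [P → X P .] }  — reduce

I7 contains complete items [P → .], [P → g g .] — reduce-reduce conflict.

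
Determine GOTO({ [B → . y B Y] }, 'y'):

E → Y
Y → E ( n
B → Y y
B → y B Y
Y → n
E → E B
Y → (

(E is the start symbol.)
{ [B → . Y y], [B → . y B Y], [B → y . B Y], [E → . E B], [E → . Y], [Y → . (], [Y → . E ( n], [Y → . n] }

GOTO(I, 'y') = CLOSURE({ [A → αX.β] : [A → α.Xβ] ∈ I, X = 'y' })

Items with dot before 'y', with the dot advanced:
  [B → . y B Y] → [B → y . B Y]
Closure of the advanced items:
  [B → y . B Y] has the dot before B: add [B → . Y y], [B → . y B Y]
  [B → . Y y] has the dot before Y: add [Y → . E ( n], [Y → . n], [Y → . (]
  [Y → . E ( n] has the dot before E: add [E → . Y], [E → . E B]

GOTO = { [B → . Y y], [B → . y B Y], [B → y . B Y], [E → . E B], [E → . Y], [Y → . (], [Y → . E ( n], [Y → . n] }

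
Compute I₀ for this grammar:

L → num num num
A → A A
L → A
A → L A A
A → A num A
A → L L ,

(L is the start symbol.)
First, augment the grammar with L' → L
I₀ = CLOSURE({ [L' → . L] }):
  [L' → . L] has the dot before L: add [L → . num num num], [L → . A]
  [L → . A] has the dot before A: add [A → . A A], [A → . L A A], [A → . A num A], [A → . L L ,]
No further items can be added.

I₀ = { [A → . A A], [A → . A num A], [A → . L A A], [A → . L L ,], [L → . A], [L → . num num num], [L' → . L] }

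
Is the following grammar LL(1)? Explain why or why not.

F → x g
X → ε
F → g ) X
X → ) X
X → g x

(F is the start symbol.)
Yes, the grammar is LL(1).

Relevant sets:
  FOLLOW(X) = { $ }

For F:
  PREDICT(F → x g) = { 'x' }
  PREDICT(F → g ')' X) = { 'g' }
For X:
  PREDICT(X → ε) = { $ }
  PREDICT(X → ')' X) = { ')' }
  PREDICT(X → g x) = { 'g' }

All predict sets are disjoint. The grammar IS LL(1).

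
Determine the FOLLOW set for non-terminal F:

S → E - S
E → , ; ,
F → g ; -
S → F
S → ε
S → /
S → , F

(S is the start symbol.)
To compute FOLLOW(F), find every occurrence of F on a right-hand side N → α F β: add FIRST(β) \ {ε}, and if β is empty or nullable also add FOLLOW(N). Iterate to a fixed point.

In S → F: F is at the end, add FOLLOW(S)
In S → , F: F is at the end, add FOLLOW(S)

The FOLLOW sets referred to above (computed the same way, to a fixed point):
  FOLLOW(S) = { $ }

Taking the union: FOLLOW(F) = { $ }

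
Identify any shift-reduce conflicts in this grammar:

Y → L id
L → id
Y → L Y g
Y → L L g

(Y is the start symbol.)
No shift-reduce conflicts

A shift-reduce conflict occurs when an LR(0) state has both:
  - a complete (reduce) item [A → α .] (dot at the end), and
  - a shift item [B → β . c γ] (dot before a terminal).

Augment with Y' → Y and build the canonical LR(0) collection (I0 = CLOSURE({[Y' → . Y]}), then GOTO on every symbol after a dot until no new states appear). It has 9 states:
  I0: { [L → . id], [Y → . L L g], [Y → . L Y g], [Y → . L id], [Y' → . Y] }  — shift
  I1: { [L → . id], [Y → . L L g], [Y → . L Y g], [Y → . L id], [Y → L . L g], [Y → L . Y g], [Y → L . id] }  — shift
  I2: { [Y' → Y .] }  — accept
  I3: { [L → id .] }  — reduce
  I4: { [L → . id], [Y → . L L g], [Y → . L Y g], [Y → . L id], [Y → L . L g], [Y → L . Y g], [Y → L . id], [Y → L L . g] }  — shift
  I5: { [Y → L Y . g] }  — shift
  I6: { [L → id .], [Y → L id .] }  — 2 reduces
  I7: { [Y → L Y g .] }  — reduce
  I8: { [Y → L L g .] }  — reduce

No state contains both a complete item and a shift item.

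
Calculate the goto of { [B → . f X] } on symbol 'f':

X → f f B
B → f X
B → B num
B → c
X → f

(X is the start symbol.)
GOTO(I, 'f') = CLOSURE({ [A → αX.β] : [A → α.Xβ] ∈ I, X = 'f' })

Items with dot before 'f', with the dot advanced:
  [B → . f X] → [B → f . X]
Closure of the advanced items:
  [B → f . X] has the dot before X: add [X → . f f B], [X → . f]

GOTO = { [B → f . X], [X → . f f B], [X → . f] }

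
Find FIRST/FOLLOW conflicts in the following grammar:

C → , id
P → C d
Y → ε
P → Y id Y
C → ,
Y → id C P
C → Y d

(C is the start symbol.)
Yes. Y → id C P with FOLLOW(Y) on { 'id' }

A FIRST/FOLLOW conflict occurs when a non-terminal N has a nullable alternative N → β (β ⇒* ε) and another alternative N → α with FIRST(α) ∩ FOLLOW(N) ≠ ∅: on such a lookahead the parser cannot decide between expanding α and letting N vanish via β.

Nullable non-terminals: Y.

Y: nullable alternative(s) Y → ε; FOLLOW(Y) = { 'd', 'id' }
  Y → ε: FIRST \ {ε} = { } — this is the only nullable alternative, skip
  Y → id C P: FIRST \ {ε} = { 'id' } — overlaps FOLLOW(Y) on { 'id' }: CONFLICT

C, P have no nullable alternative, so no FIRST/FOLLOW check is needed there.

So the grammar has 1 FIRST/FOLLOW conflict (marked CONFLICT above).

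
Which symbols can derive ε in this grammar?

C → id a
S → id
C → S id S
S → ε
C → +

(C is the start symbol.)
{ 'S' }

A non-terminal is nullable if it can derive ε (the empty string): either it has an ε-production, or it has a production whose right-hand side consists entirely of nullable non-terminals.

ε-productions: S → ε
So S is immediately nullable.
No further non-terminal can be added: every production for the remaining non-terminals contains a terminal or a non-nullable non-terminal.
Nullable = { 'S' }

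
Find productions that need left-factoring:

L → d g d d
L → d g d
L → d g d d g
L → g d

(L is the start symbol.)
Yes, L has productions with common prefix 'd g d'

Left-factoring is needed when two productions for the same non-terminal
share a common prefix on the right-hand side.

Productions for L:
  L → d g d d
  L → d g d
  L → d g d d g
  L → g d

Found common prefix 'd g d' in productions for L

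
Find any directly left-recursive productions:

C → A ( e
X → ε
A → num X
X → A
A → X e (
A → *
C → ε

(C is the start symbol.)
Direct left recursion occurs when N → N α for some non-terminal N (the right-hand side begins with the left-hand side itself).

C → A ( e: starts with A
X → ε: starts with ε
A → num X: starts with num
X → A: starts with A
A → X e (: starts with X
A → *: starts with '*'
C → ε: starts with ε

No direct left recursion found.

Answer: No direct left recursion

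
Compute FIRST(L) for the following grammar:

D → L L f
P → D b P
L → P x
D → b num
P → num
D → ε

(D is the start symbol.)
To compute FIRST(L), examine every production with L on the left-hand side, reading each right-hand side left to right until a non-nullable symbol is reached.

FIRST sets of the other non-terminals involved (by the same procedure, iterated to a fixed point):
  FIRST(P) = { 'b', 'num' }

From L → P x:
  - P is a non-terminal: add FIRST(P) \ {ε} = { 'b', 'num' }
    P is not nullable, so stop

Collecting: FIRST(L) = { 'b', 'num' }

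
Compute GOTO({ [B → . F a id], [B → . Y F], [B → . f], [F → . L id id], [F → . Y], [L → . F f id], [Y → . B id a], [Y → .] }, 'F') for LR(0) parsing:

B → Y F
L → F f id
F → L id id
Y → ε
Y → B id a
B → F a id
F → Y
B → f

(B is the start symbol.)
GOTO(I, 'F') = CLOSURE({ [A → αX.β] : [A → α.Xβ] ∈ I, X = 'F' })

Items with dot before 'F', with the dot advanced:
  [B → . F a id] → [B → F . a id]
  [L → . F f id] → [L → F . f id]
Closure adds nothing (no advanced item has the dot before a non-terminal).

GOTO = { [B → F . a id], [L → F . f id] }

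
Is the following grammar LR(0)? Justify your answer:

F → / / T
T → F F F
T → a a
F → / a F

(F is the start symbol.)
Augment with F' → F and build the canonical LR(0) collection (I0 = CLOSURE({[F' → . F]}), then GOTO on every symbol after a dot until no new states appear). It has 12 states:
  I0: { [F → . / / T], [F → . / a F], [F' → . F] }  — shift
  I1: { [F → / . / T], [F → / . a F] }  — shift
  I2: { [F' → F .] }  — accept
  I3: { [F → . / / T], [F → . / a F], [F → / / . T], [T → . F F F], [T → . a a] }  — shift
  I4: { [F → . / / T], [F → . / a F], [F → / a . F] }  — shift
  I5: { [F → / a F .] }  — reduce
  I6: { [F → . / / T], [F → . / a F], [T → F . F F] }  — shift
  I7: { [F → / / T .] }  — reduce
  I8: { [T → a . a] }  — shift
  I9: { [T → a a .] }  — reduce
  I10: { [F → . / / T], [F → . / a F], [T → F F . F] }  — shift
  I11: { [T → F F F .] }  — reduce

Every state is either a pure shift/goto state or contains exactly one complete item and nothing to shift — no conflicts. The grammar is LR(0).

Answer: Yes, the grammar is LR(0)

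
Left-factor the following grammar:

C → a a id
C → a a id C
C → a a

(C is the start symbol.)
Left-factoring transforms A → αβ₁ | αβ₂ into A → αA' and A' → β₁ | β₂
(α is the longest common prefix among the alternatives). Repeat until
no nonterminal has two alternatives with a common prefix.

Round 1: C has alternatives sharing prefix 'a a'. Introduce C': C → a a C'
  Add: C' → id
  Add: C' → id C
  Add: C' → ε

Round 2: C' has alternatives sharing prefix 'id'. Introduce C'': C' → id C''
  Add: C'' → ε
  Add: C'' → C

No remaining common prefixes — done.

Resulting grammar:
C → a a C'
C' → id C''
C'' → ε
C'' → C
C' → ε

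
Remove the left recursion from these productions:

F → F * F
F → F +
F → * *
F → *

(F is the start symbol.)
F is directly left-recursive. The standard transformation for
  A → A α₁ | ... | A α_m | β₁ | ... | β_n
is
  A  → β₁ A' | ... | β_n A'
  A' → α₁ A' | ... | α_m A' | ε

F → * * becomes F → * * F'
F → * becomes F → * F'
F → F * F becomes F' → * F F'
F → F + becomes F' → + F'
Add F' → ε

Resulting grammar:
F → * * F'
F → * F'
F' → * F F'
F' → + F'
F' → ε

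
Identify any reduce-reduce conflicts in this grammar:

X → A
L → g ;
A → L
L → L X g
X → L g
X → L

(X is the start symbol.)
Yes — I2: [A → L .] vs [X → L .]

A reduce-reduce conflict occurs when an LR(0) state has two complete items [A → α .] and [B → β .] — both call for a reduction, and with no lookahead the parser cannot choose between them.

Augment with X' → X and build the canonical LR(0) collection (I0 = CLOSURE({[X' → . X]}), then GOTO on every symbol after a dot until no new states appear). It has 9 states:
  I0: { [A → . L], [L → . L X g], [L → . g ;], [X → . A], [X → . L g], [X → . L], [X' → . X] }  — shift
  I1: { [X → A .] }  — reduce
  I2: { [A → . L], [A → L .], [L → . L X g], [L → . g ;], [L → L . X g], [X → . A], [X → . L g], [X → . L], [X → L . g], [X → L .] }  — shift, 2 reduces
  I3: { [X' → X .] }  — accept
  I4: { [L → g . ;] }  — shift
  I5: { [L → g ; .] }  — reduce
  I6: { [L → L X . g] }  — shift
  I7: { [L → g . ;], [X → L g .] }  — shift, reduce
  I8: { [L → L X g .] }  — reduce

I2 contains complete items [A → L .], [X → L .] — reduce-reduce conflict.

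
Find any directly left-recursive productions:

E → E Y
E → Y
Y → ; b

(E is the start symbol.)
Yes, E is left-recursive

Direct left recursion occurs when N → N α for some non-terminal N (the right-hand side begins with the left-hand side itself).

E → E Y: LEFT RECURSIVE (starts with E)
E → Y: starts with Y
Y → ; b: starts with ';'

The grammar has direct left recursion on: E.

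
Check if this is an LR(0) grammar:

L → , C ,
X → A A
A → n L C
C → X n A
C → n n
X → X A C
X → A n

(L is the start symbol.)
No. Shift-reduce conflict between [X → A n .] and [L → . , C ,]

A grammar is LR(0) if no state in the canonical LR(0) collection has:
  - both a shift item (dot before a terminal) and a complete item (shift-reduce conflict), or
  - two or more complete items (reduce-reduce conflict; the accept item [L' → L .] counts as a complete item here).

Augment with L' → L and build the canonical LR(0) collection (I0 = CLOSURE({[L' → . L]}), then GOTO on every symbol after a dot until no new states appear). It has 18 states:
  I0: { [L → . , C ,], [L' → . L] }  — shift
  I1: { [A → . n L C], [C → . X n A], [C → . n n], [L → , . C ,], [X → . A A], [X → . A n], [X → . X A C] }  — shift
  I2: { [L' → L .] }  — accept
  I3: { [A → . n L C], [X → A . A], [X → A . n] }  — shift
  I4: { [L → , C . ,] }  — shift
  I5: { [A → . n L C], [C → X . n A], [X → X . A C] }  — shift
  I6: { [A → n . L C], [C → n . n], [L → . , C ,] }  — shift
  I7: { [A → . n L C], [A → n L . C], [C → . X n A], [C → . n n], [X → . A A], [X → . A n], [X → . X A C] }  — shift
  I8: { [C → n n .] }  — reduce
  I9: { [A → n L C .] }  — reduce
  I10: { [A → . n L C], [C → . X n A], [C → . n n], [X → . A A], [X → . A n], [X → . X A C], [X → X A . C] }  — shift
  I11: { [A → . n L C], [A → n . L C], [C → X n . A], [L → . , C ,] }  — shift
  I12: { [C → X n A .] }  — reduce
  I13: { [A → n . L C], [L → . , C ,] }  — shift
  I14: { [X → X A C .] }  — reduce
  I15: { [L → , C , .] }  — reduce
  I16: { [X → A A .] }  — reduce
  I17: { [A → n . L C], [L → . , C ,], [X → A n .] }  — shift, reduce

Conflict in state I17:
  Shift-reduce conflict between [X → A n .] and [L → . , C ,]
So the grammar is NOT LR(0).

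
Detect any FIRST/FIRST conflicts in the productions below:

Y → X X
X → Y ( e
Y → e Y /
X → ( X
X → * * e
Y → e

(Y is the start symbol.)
A FIRST/FIRST conflict occurs when two productions N → α and N → β for the same non-terminal have FIRST(α) ∩ FIRST(β) ≠ ∅ (with ε ∈ FIRST of a nullable right-hand side, so two nullable alternatives also conflict).

FIRST sets of the non-terminals at (or reachable through a nullable prefix from) the front of some alternative:
  FIRST(X) = { '(', '*', 'e' }
  FIRST(Y) = { '(', '*', 'e' }

Productions for Y:
  Y → X X: FIRST = { '(', '*', 'e' }
  Y → e Y /: FIRST = { 'e' }
  Y → e: FIRST = { 'e' }
Productions for X:
  X → Y ( e: FIRST = { '(', '*', 'e' }
  X → ( X: FIRST = { '(' }
  X → * * e: FIRST = { '*' }

Conflict for Y: Y → X X and Y → e Y /
  Overlap: { 'e' }
Conflict for Y: Y → X X and Y → e
  Overlap: { 'e' }
Conflict for Y: Y → e Y / and Y → e
  Overlap: { 'e' }
Conflict for X: X → Y ( e and X → ( X
  Overlap: { '(' }
Conflict for X: X → Y ( e and X → * * e
  Overlap: { '*' }

Answer: Yes. Y → X X / Y → e Y '/' on { 'e' }; Y → X X / Y → e on { 'e' }; Y → e Y '/' / Y → e on { 'e' }; X → Y '(' e / X → '(' X on { '(' }; X → Y '(' e / X → '*' '*' e on { '*' }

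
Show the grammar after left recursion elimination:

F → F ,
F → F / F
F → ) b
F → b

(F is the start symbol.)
F is directly left-recursive. The standard transformation for
  A → A α₁ | ... | A α_m | β₁ | ... | β_n
is
  A  → β₁ A' | ... | β_n A'
  A' → α₁ A' | ... | α_m A' | ε

F → ) b becomes F → ) b F'
F → b becomes F → b F'
F → F , becomes F' → , F'
F → F / F becomes F' → / F F'
Add F' → ε

Resulting grammar:
F → ) b F'
F → b F'
F' → , F'
F' → / F F'
F' → ε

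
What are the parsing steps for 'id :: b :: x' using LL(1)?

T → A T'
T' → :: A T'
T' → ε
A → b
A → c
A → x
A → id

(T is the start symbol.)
LL(1) parsing maintains a stack (initially the start symbol over $) and the input. At each step: if the stack top is a terminal, match it against the current input token; if it is a non-terminal N, replace it with the RHS of M[N, lookahead] (the unique production whose predict set contains the lookahead).

Stack is shown with the top on the left.

Stack      Input           Action
---------------------------------
T $        id :: b :: x $  output T → A T'
A T' $     id :: b :: x $  output A → id
id T' $    id :: b :: x $  match 'id'
T' $       :: b :: x $     output T' → :: A T'
:: A T' $  :: b :: x $     match '::'
A T' $     b :: x $        output A → b
b T' $     b :: x $        match 'b'
T' $       :: x $          output T' → :: A T'
:: A T' $  :: x $          match '::'
A T' $     x $             output A → x
x T' $     x $             match 'x'
T' $       $               output T' → ε
$          $               accept

The string is accepted.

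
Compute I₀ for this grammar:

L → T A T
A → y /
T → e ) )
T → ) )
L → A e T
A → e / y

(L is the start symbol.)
{ [A → . e / y], [A → . y /], [L → . A e T], [L → . T A T], [L' → . L], [T → . ) )], [T → . e ) )] }

First, augment the grammar with L' → L
I₀ = CLOSURE({ [L' → . L] }):
  [L' → . L] has the dot before L: add [L → . T A T], [L → . A e T]
  [L → . T A T] has the dot before T: add [T → . e ) )], [T → . ) )]
  [L → . A e T] has the dot before A: add [A → . y /], [A → . e / y]
No further items can be added.

I₀ = { [A → . e / y], [A → . y /], [L → . A e T], [L → . T A T], [L' → . L], [T → . ) )], [T → . e ) )] }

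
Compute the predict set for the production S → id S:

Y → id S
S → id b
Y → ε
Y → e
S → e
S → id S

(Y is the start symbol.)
PREDICT(S → id S) = (FIRST(RHS) \ {ε}) ∪ (FOLLOW(S) if ε ∈ FIRST(RHS), i.e. RHS ⇒* ε)
FIRST(id S) = { 'id' }
ε ∉ FIRST(id S), so FOLLOW(S) is not added.
PREDICT(S → id S) = { 'id' }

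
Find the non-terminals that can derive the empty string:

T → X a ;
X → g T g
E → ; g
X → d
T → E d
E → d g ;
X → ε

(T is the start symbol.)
{ 'X' }

A non-terminal is nullable if it can derive ε (the empty string): either it has an ε-production, or it has a production whose right-hand side consists entirely of nullable non-terminals.

ε-productions: X → ε
So X is immediately nullable.
No further non-terminal can be added: every production for the remaining non-terminals contains a terminal or a non-nullable non-terminal.
Nullable = { 'X' }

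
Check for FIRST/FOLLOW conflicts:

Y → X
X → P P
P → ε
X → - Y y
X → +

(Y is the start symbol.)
A FIRST/FOLLOW conflict occurs when a non-terminal N has a nullable alternative N → β (β ⇒* ε) and another alternative N → α with FIRST(α) ∩ FOLLOW(N) ≠ ∅: on such a lookahead the parser cannot decide between expanding α and letting N vanish via β.

Nullable non-terminals: P, X, Y.
FIRST sets used below: FIRST(P) = { ε }
P has a nullable alternative but only one production, so nothing to check.

X: nullable alternative(s) X → P P; FOLLOW(X) = { $, 'y' }
  X → P P: FIRST \ {ε} = { } — this is the only nullable alternative, skip
  X → - Y y: FIRST \ {ε} = { '-' } — disjoint from FOLLOW(X)
  X → +: FIRST \ {ε} = { '+' } — disjoint from FOLLOW(X)
Y has a nullable alternative but only one production, so nothing to check.

No FIRST/FOLLOW conflicts found.

Answer: No FIRST/FOLLOW conflicts.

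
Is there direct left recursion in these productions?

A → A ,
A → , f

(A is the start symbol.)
Yes, A is left-recursive

A → A ,: LEFT RECURSIVE (starts with A)
A → , f: starts with ','

The grammar has direct left recursion on: A.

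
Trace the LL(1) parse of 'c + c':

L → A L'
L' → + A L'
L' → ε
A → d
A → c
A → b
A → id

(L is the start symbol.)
LL(1) parsing maintains a stack (initially the start symbol over $) and the input. At each step: if the stack top is a terminal, match it against the current input token; if it is a non-terminal N, replace it with the RHS of M[N, lookahead] (the unique production whose predict set contains the lookahead).

Stack is shown with the top on the left.

Stack     Input    Action
-------------------------
L $       c + c $  output L → A L'
A L' $    c + c $  output A → c
c L' $    c + c $  match 'c'
L' $      + c $    output L' → + A L'
+ A L' $  + c $    match '+'
A L' $    c $      output A → c
c L' $    c $      match 'c'
L' $      $        output L' → ε
$         $        accept

The string is accepted.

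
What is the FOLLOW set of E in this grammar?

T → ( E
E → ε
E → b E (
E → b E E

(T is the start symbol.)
To compute FOLLOW(E), find every occurrence of E on a right-hand side N → α E β: add FIRST(β) \ {ε}, and if β is empty or nullable also add FOLLOW(N). Iterate to a fixed point.

In T → ( E: E is at the end, add FOLLOW(T)
In E → b E (: E is followed by '(', add FIRST('(') \ {ε} = { '(' }
In E → b E E: E is followed by E, add FIRST(E) \ {ε} = { 'b' }
  E is nullable, so FOLLOW(E) is also included — that is the set being defined, nothing new
In E → b E E: E is at the end; this adds FOLLOW(E) to itself — nothing new

The FOLLOW sets referred to above (computed the same way, to a fixed point):
  FOLLOW(T) = { $ }

Taking the union: FOLLOW(E) = { $, '(', 'b' }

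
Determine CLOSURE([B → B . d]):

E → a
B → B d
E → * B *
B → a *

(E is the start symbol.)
{ [B → B . d] }

Start with: [B → B . d]
The dot precedes the terminal d, so nothing is added.

CLOSURE = { [B → B . d] }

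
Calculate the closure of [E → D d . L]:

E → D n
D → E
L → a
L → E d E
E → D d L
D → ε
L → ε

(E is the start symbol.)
{ [D → . E], [D → .], [E → . D d L], [E → . D n], [E → D d . L], [L → . E d E], [L → . a], [L → .] }

To compute CLOSURE, for each item [A → α.Bβ] where B is a non-terminal, add [B → .γ] for all productions B → γ; repeat for the newly added items until nothing changes.

Start with: [E → D d . L]
  [E → D d . L] has the dot before L: add [L → . a], [L → . E d E], [L → .]
  [L → . E d E] has the dot before E: add [E → . D n], [E → . D d L]
  [E → . D n] has the dot before D: add [D → . E], [D → .]
No further items can be added.

CLOSURE = { [D → . E], [D → .], [E → . D d L], [E → . D n], [E → D d . L], [L → . E d E], [L → . a], [L → .] }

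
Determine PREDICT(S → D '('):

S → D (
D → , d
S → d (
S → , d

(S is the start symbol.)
{ ',' }

PREDICT(S → D '(') = (FIRST(RHS) \ {ε}) ∪ (FOLLOW(S) if ε ∈ FIRST(RHS), i.e. RHS ⇒* ε)
FIRST(D) = { ',' }
FIRST(D '(') = { ',' }
ε ∉ FIRST(D '('), so FOLLOW(S) is not added.
PREDICT(S → D '(') = { ',' }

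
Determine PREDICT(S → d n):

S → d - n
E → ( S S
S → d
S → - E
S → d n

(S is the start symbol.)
{ 'd' }

PREDICT(S → d n) = (FIRST(RHS) \ {ε}) ∪ (FOLLOW(S) if ε ∈ FIRST(RHS), i.e. RHS ⇒* ε)
FIRST(d n) = { 'd' }
ε ∉ FIRST(d n), so FOLLOW(S) is not added.
PREDICT(S → d n) = { 'd' }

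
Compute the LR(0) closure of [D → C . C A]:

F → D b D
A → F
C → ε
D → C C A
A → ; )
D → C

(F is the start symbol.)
{ [C → .], [D → C . C A] }

To compute CLOSURE, for each item [A → α.Bβ] where B is a non-terminal, add [B → .γ] for all productions B → γ; repeat for the newly added items until nothing changes.

Start with: [D → C . C A]
  [D → C . C A] has the dot before C: add [C → .]
No further items can be added.

CLOSURE = { [C → .], [D → C . C A] }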